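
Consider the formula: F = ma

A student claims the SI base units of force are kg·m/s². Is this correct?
Units of each symbol in F = ma:
  m (mass): kg
  a (acceleration): m/s²

Multiplying the contributions: [kg] · [m/s²]
Adding exponents of each base unit: kg: 1, m: 1, s: -2
SI base units of force: kg·m/s²

The claimed units kg·m/s² match the derived units, so the claim is correct.

Answer: Yes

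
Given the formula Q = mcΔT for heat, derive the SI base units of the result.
Units of each symbol in Q = mcΔT:
  m (mass): kg
  c (specific heat capacity, in J/(kg·K)): m²/(s²·K)
  ΔT (temperature change): K

Multiplying the contributions: [kg] · [m²/(s²·K)] · [K]
Adding exponents of each base unit: kg: 1, m: 2, s: -2
SI base units of heat: kg·m²/s²

Answer: kg·m²/s²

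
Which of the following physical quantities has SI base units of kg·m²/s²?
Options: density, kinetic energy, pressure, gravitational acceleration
Checking the SI base units of each option:
  density (ρ = m/V): kg/m³  ✗
  kinetic energy (E = ½mv²): kg·m²/s²  ✓ matches
  pressure (P = F/A): kg/(m·s²)  ✗
  gravitational acceleration (g = GM/r²): m/s²  ✗

Only kinetic energy has units kg·m²/s².

Answer: kinetic energy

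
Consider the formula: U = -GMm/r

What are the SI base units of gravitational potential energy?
Units of each symbol in U = -GMm/r:
  G (gravitational constant): m³/(kg·s²)
  M (mass): kg
  m (mass): kg
  r (distance): m  → in the denominator, contributes 1/m
  The minus sign does not affect the units.

Multiplying the contributions: [m³/(kg·s²)] · [kg] · [kg] · [1/m]
Adding exponents of each base unit: kg: 1, m: 2, s: -2
SI base units of gravitational potential energy: kg·m²/s²

Answer: kg·m²/s²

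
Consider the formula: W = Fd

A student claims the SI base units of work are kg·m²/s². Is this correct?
Units of each symbol in W = Fd:
  F (force): kg·m/s²
  d (displacement): m

Multiplying the contributions: [kg·m/s²] · [m]
Adding exponents of each base unit: kg: 1, m: 2, s: -2
SI base units of work: kg·m²/s²

The claimed units kg·m²/s² match the derived units, so the claim is correct.

Answer: Yes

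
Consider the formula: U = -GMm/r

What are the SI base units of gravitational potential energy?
Units of each symbol in U = -GMm/r:
  G (gravitational constant): m³/(kg·s²)
  M (mass): kg
  m (mass): kg
  r (distance): m  → in the denominator, contributes 1/m
  The minus sign does not affect the units.

Multiplying the contributions: [m³/(kg·s²)] · [kg] · [kg] · [1/m]
Adding exponents of each base unit: kg: 1, m: 2, s: -2
SI base units of gravitational potential energy: kg·m²/s²

Answer: kg·m²/s²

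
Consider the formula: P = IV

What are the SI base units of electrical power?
Units of each symbol in P = IV:
  I (current): A
  V (voltage, in volts): kg·m²/(s³·A)

Multiplying the contributions: [A] · [kg·m²/(s³·A)]
Adding exponents of each base unit: kg: 1, m: 2, s: -3
SI base units of electrical power: kg·m²/s³

Answer: kg·m²/s³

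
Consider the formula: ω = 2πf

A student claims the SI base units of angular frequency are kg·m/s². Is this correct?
Units of each symbol in ω = 2πf:
  f (frequency): 1/s
  The factor 2π is dimensionless.

Multiplying the contributions: [1/s]
Adding exponents of each base unit: s: -1
SI base units of angular frequency: 1/s

The claimed units kg·m/s² (exponents kg: 1, m: 1, s: -2) do not match the derived units 1/s (exponents s: -1), so the claim is incorrect.

Answer: No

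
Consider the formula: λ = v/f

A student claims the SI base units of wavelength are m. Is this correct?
Units of each symbol in λ = v/f:
  v (wave speed): m/s
  f (frequency): 1/s  → in the denominator, contributes s

Multiplying the contributions: [m/s] · [s]
Adding exponents of each base unit: m: 1
SI base units of wavelength: m

The claimed units m match the derived units, so the claim is correct.

Answer: Yes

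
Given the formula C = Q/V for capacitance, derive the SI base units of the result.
Units of each symbol in C = Q/V:
  Q (charge, in coulombs): s·A
  V (voltage, in volts): kg·m²/(s³·A)  → in the denominator, contributes s³·A/(kg·m²)

Multiplying the contributions: [s·A] · [s³·A/(kg·m²)]
Adding exponents of each base unit: kg: -1, m: -2, s: 4, A: 2
SI base units of capacitance: s⁴·A²/(kg·m²)

Answer: s⁴·A²/(kg·m²)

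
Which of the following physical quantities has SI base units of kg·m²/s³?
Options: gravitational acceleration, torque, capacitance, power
Checking the SI base units of each option:
  gravitational acceleration (g = GM/r²): m/s²  ✗
  torque (τ = Fr): kg·m²/s²  ✗
  capacitance (C = Q/V): s⁴·A²/(kg·m²)  ✗
  power (P = W/t): kg·m²/s³  ✓ matches

Only power has units kg·m²/s³.

Answer: power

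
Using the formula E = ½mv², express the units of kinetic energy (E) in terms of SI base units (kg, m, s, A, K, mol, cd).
Units of each symbol in E = ½mv²:
  m (mass): kg
  v (speed): m/s  → to the power 2, contributes m²/s²
  The factor ½ is dimensionless.

Multiplying the contributions: [kg] · [m²/s²]
Adding exponents of each base unit: kg: 1, m: 2, s: -2
SI base units of kinetic energy: kg·m²/s²

Answer: kg·m²/s²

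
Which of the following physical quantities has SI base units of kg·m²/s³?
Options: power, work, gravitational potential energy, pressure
Checking the SI base units of each option:
  power (P = W/t): kg·m²/s³  ✓ matches
  work (W = Fd): kg·m²/s²  ✗
  gravitational potential energy (U = -GMm/r): kg·m²/s²  ✗
  pressure (P = F/A): kg/(m·s²)  ✗

Only power has units kg·m²/s³.

Answer: power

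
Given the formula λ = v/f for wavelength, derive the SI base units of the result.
Units of each symbol in λ = v/f:
  v (wave speed): m/s
  f (frequency): 1/s  → in the denominator, contributes s

Multiplying the contributions: [m/s] · [s]
Adding exponents of each base unit: m: 1
SI base units of wavelength: m

Answer: m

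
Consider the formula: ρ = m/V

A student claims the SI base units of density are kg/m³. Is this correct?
Units of each symbol in ρ = m/V:
  m (mass): kg
  V (volume): m³  → in the denominator, contributes 1/m³

Multiplying the contributions: [kg] · [1/m³]
Adding exponents of each base unit: kg: 1, m: -3
SI base units of density: kg/m³

The claimed units kg/m³ match the derived units, so the claim is correct.

Answer: Yes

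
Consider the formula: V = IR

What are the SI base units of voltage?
Units of each symbol in V = IR:
  I (current): A
  R (resistance, in ohms): kg·m²/(s³·A²)

Multiplying the contributions: [A] · [kg·m²/(s³·A²)]
Adding exponents of each base unit: kg: 1, m: 2, s: -3, A: -1
SI base units of voltage: kg·m²/(s³·A)

Answer: kg·m²/(s³·A)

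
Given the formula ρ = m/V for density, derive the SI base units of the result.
Units of each symbol in ρ = m/V:
  m (mass): kg
  V (volume): m³  → in the denominator, contributes 1/m³

Multiplying the contributions: [kg] · [1/m³]
Adding exponents of each base unit: kg: 1, m: -3
SI base units of density: kg/m³

Answer: kg/m³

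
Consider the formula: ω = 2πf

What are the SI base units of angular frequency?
Units of each symbol in ω = 2πf:
  f (frequency): 1/s
  The factor 2π is dimensionless.

Multiplying the contributions: [1/s]
Adding exponents of each base unit: s: -1
SI base units of angular frequency: 1/s

Answer: 1/s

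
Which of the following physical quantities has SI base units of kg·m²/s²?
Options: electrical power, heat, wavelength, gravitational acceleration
Checking the SI base units of each option:
  electrical power (P = IV): kg·m²/s³  ✗
  heat (Q = mcΔT): kg·m²/s²  ✓ matches
  wavelength (λ = v/f): m  ✗
  gravitational acceleration (g = GM/r²): m/s²  ✗

Only heat has units kg·m²/s².

Answer: heat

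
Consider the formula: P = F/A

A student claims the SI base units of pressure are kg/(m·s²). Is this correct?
Units of each symbol in P = F/A:
  F (force): kg·m/s²
  A (area): m²  → in the denominator, contributes 1/m²

Multiplying the contributions: [kg·m/s²] · [1/m²]
Adding exponents of each base unit: kg: 1, m: -1, s: -2
SI base units of pressure: kg/(m·s²)

The claimed units kg/(m·s²) match the derived units, so the claim is correct.

Answer: Yes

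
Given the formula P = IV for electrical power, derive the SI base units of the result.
Units of each symbol in P = IV:
  I (current): A
  V (voltage, in volts): kg·m²/(s³·A)

Multiplying the contributions: [A] · [kg·m²/(s³·A)]
Adding exponents of each base unit: kg: 1, m: 2, s: -3
SI base units of electrical power: kg·m²/s³

Answer: kg·m²/s³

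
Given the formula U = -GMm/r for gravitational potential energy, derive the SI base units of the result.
Units of each symbol in U = -GMm/r:
  G (gravitational constant): m³/(kg·s²)
  M (mass): kg
  m (mass): kg
  r (distance): m  → in the denominator, contributes 1/m
  The minus sign does not affect the units.

Multiplying the contributions: [m³/(kg·s²)] · [kg] · [kg] · [1/m]
Adding exponents of each base unit: kg: 1, m: 2, s: -2
SI base units of gravitational potential energy: kg·m²/s²

Answer: kg·m²/s²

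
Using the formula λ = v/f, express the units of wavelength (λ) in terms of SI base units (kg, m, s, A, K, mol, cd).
Units of each symbol in λ = v/f:
  v (wave speed): m/s
  f (frequency): 1/s  → in the denominator, contributes s

Multiplying the contributions: [m/s] · [s]
Adding exponents of each base unit: m: 1
SI base units of wavelength: m

Answer: m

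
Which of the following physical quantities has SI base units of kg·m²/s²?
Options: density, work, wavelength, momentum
Checking the SI base units of each option:
  density (ρ = m/V): kg/m³  ✗
  work (W = Fd): kg·m²/s²  ✓ matches
  wavelength (λ = v/f): m  ✗
  momentum (p = mv): kg·m/s  ✗

Only work has units kg·m²/s².

Answer: work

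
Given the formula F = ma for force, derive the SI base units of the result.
Units of each symbol in F = ma:
  m (mass): kg
  a (acceleration): m/s²

Multiplying the contributions: [kg] · [m/s²]
Adding exponents of each base unit: kg: 1, m: 1, s: -2
SI base units of force: kg·m/s²

Answer: kg·m/s²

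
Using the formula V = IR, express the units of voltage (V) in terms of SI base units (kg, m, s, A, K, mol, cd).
Units of each symbol in V = IR:
  I (current): A
  R (resistance, in ohms): kg·m²/(s³·A²)

Multiplying the contributions: [A] · [kg·m²/(s³·A²)]
Adding exponents of each base unit: kg: 1, m: 2, s: -3, A: -1
SI base units of voltage: kg·m²/(s³·A)

Answer: kg·m²/(s³·A)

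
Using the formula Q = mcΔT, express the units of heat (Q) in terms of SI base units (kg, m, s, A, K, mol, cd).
Units of each symbol in Q = mcΔT:
  m (mass): kg
  c (specific heat capacity, in J/(kg·K)): m²/(s²·K)
  ΔT (temperature change): K

Multiplying the contributions: [kg] · [m²/(s²·K)] · [K]
Adding exponents of each base unit: kg: 1, m: 2, s: -2
SI base units of heat: kg·m²/s²

Answer: kg·m²/s²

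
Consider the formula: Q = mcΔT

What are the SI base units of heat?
Units of each symbol in Q = mcΔT:
  m (mass): kg
  c (specific heat capacity, in J/(kg·K)): m²/(s²·K)
  ΔT (temperature change): K

Multiplying the contributions: [kg] · [m²/(s²·K)] · [K]
Adding exponents of each base unit: kg: 1, m: 2, s: -2
SI base units of heat: kg·m²/s²

Answer: kg·m²/s²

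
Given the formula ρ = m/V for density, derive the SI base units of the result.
Units of each symbol in ρ = m/V:
  m (mass): kg
  V (volume): m³  → in the denominator, contributes 1/m³

Multiplying the contributions: [kg] · [1/m³]
Adding exponents of each base unit: kg: 1, m: -3
SI base units of density: kg/m³

Answer: kg/m³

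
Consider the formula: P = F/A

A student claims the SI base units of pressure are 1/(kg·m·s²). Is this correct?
Units of each symbol in P = F/A:
  F (force): kg·m/s²
  A (area): m²  → in the denominator, contributes 1/m²

Multiplying the contributions: [kg·m/s²] · [1/m²]
Adding exponents of each base unit: kg: 1, m: -1, s: -2
SI base units of pressure: kg/(m·s²)

The claimed units 1/(kg·m·s²) (exponents kg: -1, m: -1, s: -2) do not match the derived units kg/(m·s²) (exponents kg: 1, m: -1, s: -2), so the claim is incorrect.

Answer: No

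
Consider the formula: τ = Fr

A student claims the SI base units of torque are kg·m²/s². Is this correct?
Units of each symbol in τ = Fr:
  F (force): kg·m/s²
  r (lever arm): m

Multiplying the contributions: [kg·m/s²] · [m]
Adding exponents of each base unit: kg: 1, m: 2, s: -2
SI base units of torque: kg·m²/s²

The claimed units kg·m²/s² match the derived units, so the claim is correct.

Answer: Yes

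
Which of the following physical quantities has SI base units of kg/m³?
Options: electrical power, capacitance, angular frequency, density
Checking the SI base units of each option:
  electrical power (P = IV): kg·m²/s³  ✗
  capacitance (C = Q/V): s⁴·A²/(kg·m²)  ✗
  angular frequency (ω = 2πf): 1/s  ✗
  density (ρ = m/V): kg/m³  ✓ matches

Only density has units kg/m³.

Answer: density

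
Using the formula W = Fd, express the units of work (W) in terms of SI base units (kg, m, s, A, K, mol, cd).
Units of each symbol in W = Fd:
  F (force): kg·m/s²
  d (displacement): m

Multiplying the contributions: [kg·m/s²] · [m]
Adding exponents of each base unit: kg: 1, m: 2, s: -2
SI base units of work: kg·m²/s²

Answer: kg·m²/s²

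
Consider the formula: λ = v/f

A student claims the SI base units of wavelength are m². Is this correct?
Units of each symbol in λ = v/f:
  v (wave speed): m/s
  f (frequency): 1/s  → in the denominator, contributes s

Multiplying the contributions: [m/s] · [s]
Adding exponents of each base unit: m: 1
SI base units of wavelength: m

The claimed units m² (exponents m: 2) do not match the derived units m (exponents m: 1), so the claim is incorrect.

Answer: No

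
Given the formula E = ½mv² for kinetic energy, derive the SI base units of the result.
Units of each symbol in E = ½mv²:
  m (mass): kg
  v (speed): m/s  → to the power 2, contributes m²/s²
  The factor ½ is dimensionless.

Multiplying the contributions: [kg] · [m²/s²]
Adding exponents of each base unit: kg: 1, m: 2, s: -2
SI base units of kinetic energy: kg·m²/s²

Answer: kg·m²/s²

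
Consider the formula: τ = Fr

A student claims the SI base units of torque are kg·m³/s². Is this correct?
Units of each symbol in τ = Fr:
  F (force): kg·m/s²
  r (lever arm): m

Multiplying the contributions: [kg·m/s²] · [m]
Adding exponents of each base unit: kg: 1, m: 2, s: -2
SI base units of torque: kg·m²/s²

The claimed units kg·m³/s² (exponents kg: 1, m: 3, s: -2) do not match the derived units kg·m²/s² (exponents kg: 1, m: 2, s: -2), so the claim is incorrect.

Answer: No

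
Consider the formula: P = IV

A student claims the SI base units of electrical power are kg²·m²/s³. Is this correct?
Units of each symbol in P = IV:
  I (current): A
  V (voltage, in volts): kg·m²/(s³·A)

Multiplying the contributions: [A] · [kg·m²/(s³·A)]
Adding exponents of each base unit: kg: 1, m: 2, s: -3
SI base units of electrical power: kg·m²/s³

The claimed units kg²·m²/s³ (exponents kg: 2, m: 2, s: -3) do not match the derived units kg·m²/s³ (exponents kg: 1, m: 2, s: -3), so the claim is incorrect.

Answer: No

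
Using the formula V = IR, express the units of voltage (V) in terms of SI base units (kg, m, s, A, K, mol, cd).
Units of each symbol in V = IR:
  I (current): A
  R (resistance, in ohms): kg·m²/(s³·A²)

Multiplying the contributions: [A] · [kg·m²/(s³·A²)]
Adding exponents of each base unit: kg: 1, m: 2, s: -3, A: -1
SI base units of voltage: kg·m²/(s³·A)

Answer: kg·m²/(s³·A)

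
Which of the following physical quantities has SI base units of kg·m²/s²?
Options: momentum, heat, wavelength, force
Checking the SI base units of each option:
  momentum (p = mv): kg·m/s  ✗
  heat (Q = mcΔT): kg·m²/s²  ✓ matches
  wavelength (λ = v/f): m  ✗
  force (F = ma): kg·m/s²  ✗

Only heat has units kg·m²/s².

Answer: heat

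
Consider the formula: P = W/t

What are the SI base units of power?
Units of each symbol in P = W/t:
  W (work): kg·m²/s²
  t (time): s  → in the denominator, contributes 1/s

Multiplying the contributions: [kg·m²/s²] · [1/s]
Adding exponents of each base unit: kg: 1, m: 2, s: -3
SI base units of power: kg·m²/s³

Answer: kg·m²/s³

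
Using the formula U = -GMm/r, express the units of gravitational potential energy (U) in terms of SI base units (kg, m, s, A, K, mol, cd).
Units of each symbol in U = -GMm/r:
  G (gravitational constant): m³/(kg·s²)
  M (mass): kg
  m (mass): kg
  r (distance): m  → in the denominator, contributes 1/m
  The minus sign does not affect the units.

Multiplying the contributions: [m³/(kg·s²)] · [kg] · [kg] · [1/m]
Adding exponents of each base unit: kg: 1, m: 2, s: -2
SI base units of gravitational potential energy: kg·m²/s²

Answer: kg·m²/s²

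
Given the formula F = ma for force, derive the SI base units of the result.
Units of each symbol in F = ma:
  m (mass): kg
  a (acceleration): m/s²

Multiplying the contributions: [kg] · [m/s²]
Adding exponents of each base unit: kg: 1, m: 1, s: -2
SI base units of force: kg·m/s²

Answer: kg·m/s²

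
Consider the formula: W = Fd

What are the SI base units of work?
Units of each symbol in W = Fd:
  F (force): kg·m/s²
  d (displacement): m

Multiplying the contributions: [kg·m/s²] · [m]
Adding exponents of each base unit: kg: 1, m: 2, s: -2
SI base units of work: kg·m²/s²

Answer: kg·m²/s²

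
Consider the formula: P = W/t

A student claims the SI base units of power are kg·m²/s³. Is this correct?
Units of each symbol in P = W/t:
  W (work): kg·m²/s²
  t (time): s  → in the denominator, contributes 1/s

Multiplying the contributions: [kg·m²/s²] · [1/s]
Adding exponents of each base unit: kg: 1, m: 2, s: -3
SI base units of power: kg·m²/s³

The claimed units kg·m²/s³ match the derived units, so the claim is correct.

Answer: Yes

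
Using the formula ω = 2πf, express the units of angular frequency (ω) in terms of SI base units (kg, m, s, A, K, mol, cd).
Units of each symbol in ω = 2πf:
  f (frequency): 1/s
  The factor 2π is dimensionless.

Multiplying the contributions: [1/s]
Adding exponents of each base unit: s: -1
SI base units of angular frequency: 1/s

Answer: 1/s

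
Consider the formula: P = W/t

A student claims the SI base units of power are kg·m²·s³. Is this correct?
Units of each symbol in P = W/t:
  W (work): kg·m²/s²
  t (time): s  → in the denominator, contributes 1/s

Multiplying the contributions: [kg·m²/s²] · [1/s]
Adding exponents of each base unit: kg: 1, m: 2, s: -3
SI base units of power: kg·m²/s³

The claimed units kg·m²·s³ (exponents kg: 1, m: 2, s: 3) do not match the derived units kg·m²/s³ (exponents kg: 1, m: 2, s: -3), so the claim is incorrect.

Answer: No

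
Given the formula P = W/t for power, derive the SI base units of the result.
Units of each symbol in P = W/t:
  W (work): kg·m²/s²
  t (time): s  → in the denominator, contributes 1/s

Multiplying the contributions: [kg·m²/s²] · [1/s]
Adding exponents of each base unit: kg: 1, m: 2, s: -3
SI base units of power: kg·m²/s³

Answer: kg·m²/s³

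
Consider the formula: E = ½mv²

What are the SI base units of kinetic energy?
Units of each symbol in E = ½mv²:
  m (mass): kg
  v (speed): m/s  → to the power 2, contributes m²/s²
  The factor ½ is dimensionless.

Multiplying the contributions: [kg] · [m²/s²]
Adding exponents of each base unit: kg: 1, m: 2, s: -2
SI base units of kinetic energy: kg·m²/s²

Answer: kg·m²/s²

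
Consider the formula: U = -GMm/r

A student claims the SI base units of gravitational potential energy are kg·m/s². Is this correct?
Units of each symbol in U = -GMm/r:
  G (gravitational constant): m³/(kg·s²)
  M (mass): kg
  m (mass): kg
  r (distance): m  → in the denominator, contributes 1/m
  The minus sign does not affect the units.

Multiplying the contributions: [m³/(kg·s²)] · [kg] · [kg] · [1/m]
Adding exponents of each base unit: kg: 1, m: 2, s: -2
SI base units of gravitational potential energy: kg·m²/s²

The claimed units kg·m/s² (exponents kg: 1, m: 1, s: -2) do not match the derived units kg·m²/s² (exponents kg: 1, m: 2, s: -2), so the claim is incorrect.

Answer: No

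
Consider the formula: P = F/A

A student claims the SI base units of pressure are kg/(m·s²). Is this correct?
Units of each symbol in P = F/A:
  F (force): kg·m/s²
  A (area): m²  → in the denominator, contributes 1/m²

Multiplying the contributions: [kg·m/s²] · [1/m²]
Adding exponents of each base unit: kg: 1, m: -1, s: -2
SI base units of pressure: kg/(m·s²)

The claimed units kg/(m·s²) match the derived units, so the claim is correct.

Answer: Yes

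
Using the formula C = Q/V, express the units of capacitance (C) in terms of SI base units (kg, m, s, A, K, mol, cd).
Units of each symbol in C = Q/V:
  Q (charge, in coulombs): s·A
  V (voltage, in volts): kg·m²/(s³·A)  → in the denominator, contributes s³·A/(kg·m²)

Multiplying the contributions: [s·A] · [s³·A/(kg·m²)]
Adding exponents of each base unit: kg: -1, m: -2, s: 4, A: 2
SI base units of capacitance: s⁴·A²/(kg·m²)

Answer: s⁴·A²/(kg·m²)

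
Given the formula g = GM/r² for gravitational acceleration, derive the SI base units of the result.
Units of each symbol in g = GM/r²:
  G (gravitational constant): m³/(kg·s²)
  M (mass): kg
  r (distance): m  → to the power 2 in the denominator, contributes 1/m²

Multiplying the contributions: [m³/(kg·s²)] · [kg] · [1/m²]
Adding exponents of each base unit: m: 1, s: -2
SI base units of gravitational acceleration: m/s²

Answer: m/s²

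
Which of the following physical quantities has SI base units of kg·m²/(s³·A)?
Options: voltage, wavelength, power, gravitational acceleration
Checking the SI base units of each option:
  voltage (V = IR): kg·m²/(s³·A)  ✓ matches
  wavelength (λ = v/f): m  ✗
  power (P = W/t): kg·m²/s³  ✗
  gravitational acceleration (g = GM/r²): m/s²  ✗

Only voltage has units kg·m²/(s³·A).

Answer: voltage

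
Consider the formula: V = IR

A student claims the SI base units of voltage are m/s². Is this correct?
Units of each symbol in V = IR:
  I (current): A
  R (resistance, in ohms): kg·m²/(s³·A²)

Multiplying the contributions: [A] · [kg·m²/(s³·A²)]
Adding exponents of each base unit: kg: 1, m: 2, s: -3, A: -1
SI base units of voltage: kg·m²/(s³·A)

The claimed units m/s² (exponents m: 1, s: -2) do not match the derived units kg·m²/(s³·A) (exponents kg: 1, m: 2, s: -3, A: -1), so the claim is incorrect.

Answer: No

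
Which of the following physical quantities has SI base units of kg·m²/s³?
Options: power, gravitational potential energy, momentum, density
Checking the SI base units of each option:
  power (P = W/t): kg·m²/s³  ✓ matches
  gravitational potential energy (U = -GMm/r): kg·m²/s²  ✗
  momentum (p = mv): kg·m/s  ✗
  density (ρ = m/V): kg/m³  ✗

Only power has units kg·m²/s³.

Answer: power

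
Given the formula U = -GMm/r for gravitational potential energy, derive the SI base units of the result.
Units of each symbol in U = -GMm/r:
  G (gravitational constant): m³/(kg·s²)
  M (mass): kg
  m (mass): kg
  r (distance): m  → in the denominator, contributes 1/m
  The minus sign does not affect the units.

Multiplying the contributions: [m³/(kg·s²)] · [kg] · [kg] · [1/m]
Adding exponents of each base unit: kg: 1, m: 2, s: -2
SI base units of gravitational potential energy: kg·m²/s²

Answer: kg·m²/s²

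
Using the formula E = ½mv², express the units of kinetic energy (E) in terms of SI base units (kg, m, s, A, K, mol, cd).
Units of each symbol in E = ½mv²:
  m (mass): kg
  v (speed): m/s  → to the power 2, contributes m²/s²
  The factor ½ is dimensionless.

Multiplying the contributions: [kg] · [m²/s²]
Adding exponents of each base unit: kg: 1, m: 2, s: -2
SI base units of kinetic energy: kg·m²/s²

Answer: kg·m²/s²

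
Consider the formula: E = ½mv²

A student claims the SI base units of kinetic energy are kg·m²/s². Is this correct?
Units of each symbol in E = ½mv²:
  m (mass): kg
  v (speed): m/s  → to the power 2, contributes m²/s²
  The factor ½ is dimensionless.

Multiplying the contributions: [kg] · [m²/s²]
Adding exponents of each base unit: kg: 1, m: 2, s: -2
SI base units of kinetic energy: kg·m²/s²

The claimed units kg·m²/s² match the derived units, so the claim is correct.

Answer: Yes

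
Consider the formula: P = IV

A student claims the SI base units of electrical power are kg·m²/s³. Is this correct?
Units of each symbol in P = IV:
  I (current): A
  V (voltage, in volts): kg·m²/(s³·A)

Multiplying the contributions: [A] · [kg·m²/(s³·A)]
Adding exponents of each base unit: kg: 1, m: 2, s: -3
SI base units of electrical power: kg·m²/s³

The claimed units kg·m²/s³ match the derived units, so the claim is correct.

Answer: Yes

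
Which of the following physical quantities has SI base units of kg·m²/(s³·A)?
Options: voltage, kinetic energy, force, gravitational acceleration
Checking the SI base units of each option:
  voltage (V = IR): kg·m²/(s³·A)  ✓ matches
  kinetic energy (E = ½mv²): kg·m²/s²  ✗
  force (F = ma): kg·m/s²  ✗
  gravitational acceleration (g = GM/r²): m/s²  ✗

Only voltage has units kg·m²/(s³·A).

Answer: voltage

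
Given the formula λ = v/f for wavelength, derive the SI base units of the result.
Units of each symbol in λ = v/f:
  v (wave speed): m/s
  f (frequency): 1/s  → in the denominator, contributes s

Multiplying the contributions: [m/s] · [s]
Adding exponents of each base unit: m: 1
SI base units of wavelength: m

Answer: m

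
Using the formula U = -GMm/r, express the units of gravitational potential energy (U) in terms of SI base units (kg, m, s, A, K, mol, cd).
Units of each symbol in U = -GMm/r:
  G (gravitational constant): m³/(kg·s²)
  M (mass): kg
  m (mass): kg
  r (distance): m  → in the denominator, contributes 1/m
  The minus sign does not affect the units.

Multiplying the contributions: [m³/(kg·s²)] · [kg] · [kg] · [1/m]
Adding exponents of each base unit: kg: 1, m: 2, s: -2
SI base units of gravitational potential energy: kg·m²/s²

Answer: kg·m²/s²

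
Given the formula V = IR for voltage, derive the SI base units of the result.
Units of each symbol in V = IR:
  I (current): A
  R (resistance, in ohms): kg·m²/(s³·A²)

Multiplying the contributions: [A] · [kg·m²/(s³·A²)]
Adding exponents of each base unit: kg: 1, m: 2, s: -3, A: -1
SI base units of voltage: kg·m²/(s³·A)

Answer: kg·m²/(s³·A)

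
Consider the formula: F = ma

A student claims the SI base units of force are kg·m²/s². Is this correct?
Units of each symbol in F = ma:
  m (mass): kg
  a (acceleration): m/s²

Multiplying the contributions: [kg] · [m/s²]
Adding exponents of each base unit: kg: 1, m: 1, s: -2
SI base units of force: kg·m/s²

The claimed units kg·m²/s² (exponents kg: 1, m: 2, s: -2) do not match the derived units kg·m/s² (exponents kg: 1, m: 1, s: -2), so the claim is incorrect.

Answer: No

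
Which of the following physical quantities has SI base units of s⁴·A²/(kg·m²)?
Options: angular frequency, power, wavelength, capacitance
Checking the SI base units of each option:
  angular frequency (ω = 2πf): 1/s  ✗
  power (P = W/t): kg·m²/s³  ✗
  wavelength (λ = v/f): m  ✗
  capacitance (C = Q/V): s⁴·A²/(kg·m²)  ✓ matches

Only capacitance has units s⁴·A²/(kg·m²).

Answer: capacitance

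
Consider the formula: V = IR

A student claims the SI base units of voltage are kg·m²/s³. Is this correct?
Units of each symbol in V = IR:
  I (current): A
  R (resistance, in ohms): kg·m²/(s³·A²)

Multiplying the contributions: [A] · [kg·m²/(s³·A²)]
Adding exponents of each base unit: kg: 1, m: 2, s: -3, A: -1
SI base units of voltage: kg·m²/(s³·A)

The claimed units kg·m²/s³ (exponents kg: 1, m: 2, s: -3) do not match the derived units kg·m²/(s³·A) (exponents kg: 1, m: 2, s: -3, A: -1), so the claim is incorrect.

Answer: No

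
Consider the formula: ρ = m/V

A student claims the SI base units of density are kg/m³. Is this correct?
Units of each symbol in ρ = m/V:
  m (mass): kg
  V (volume): m³  → in the denominator, contributes 1/m³

Multiplying the contributions: [kg] · [1/m³]
Adding exponents of each base unit: kg: 1, m: -3
SI base units of density: kg/m³

The claimed units kg/m³ match the derived units, so the claim is correct.

Answer: Yes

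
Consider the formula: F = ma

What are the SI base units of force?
Units of each symbol in F = ma:
  m (mass): kg
  a (acceleration): m/s²

Multiplying the contributions: [kg] · [m/s²]
Adding exponents of each base unit: kg: 1, m: 1, s: -2
SI base units of force: kg·m/s²

Answer: kg·m/s²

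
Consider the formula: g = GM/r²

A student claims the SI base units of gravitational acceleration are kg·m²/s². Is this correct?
Units of each symbol in g = GM/r²:
  G (gravitational constant): m³/(kg·s²)
  M (mass): kg
  r (distance): m  → to the power 2 in the denominator, contributes 1/m²

Multiplying the contributions: [m³/(kg·s²)] · [kg] · [1/m²]
Adding exponents of each base unit: m: 1, s: -2
SI base units of gravitational acceleration: m/s²

The claimed units kg·m²/s² (exponents kg: 1, m: 2, s: -2) do not match the derived units m/s² (exponents m: 1, s: -2), so the claim is incorrect.

Answer: No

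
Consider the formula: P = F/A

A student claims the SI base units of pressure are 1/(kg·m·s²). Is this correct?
Units of each symbol in P = F/A:
  F (force): kg·m/s²
  A (area): m²  → in the denominator, contributes 1/m²

Multiplying the contributions: [kg·m/s²] · [1/m²]
Adding exponents of each base unit: kg: 1, m: -1, s: -2
SI base units of pressure: kg/(m·s²)

The claimed units 1/(kg·m·s²) (exponents kg: -1, m: -1, s: -2) do not match the derived units kg/(m·s²) (exponents kg: 1, m: -1, s: -2), so the claim is incorrect.

Answer: No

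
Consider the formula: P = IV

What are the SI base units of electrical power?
Units of each symbol in P = IV:
  I (current): A
  V (voltage, in volts): kg·m²/(s³·A)

Multiplying the contributions: [A] · [kg·m²/(s³·A)]
Adding exponents of each base unit: kg: 1, m: 2, s: -3
SI base units of electrical power: kg·m²/s³

Answer: kg·m²/s³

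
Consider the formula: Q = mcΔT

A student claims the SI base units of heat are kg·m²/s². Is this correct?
Units of each symbol in Q = mcΔT:
  m (mass): kg
  c (specific heat capacity, in J/(kg·K)): m²/(s²·K)
  ΔT (temperature change): K

Multiplying the contributions: [kg] · [m²/(s²·K)] · [K]
Adding exponents of each base unit: kg: 1, m: 2, s: -2
SI base units of heat: kg·m²/s²

The claimed units kg·m²/s² match the derived units, so the claim is correct.

Answer: Yes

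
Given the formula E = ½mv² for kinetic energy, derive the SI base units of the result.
Units of each symbol in E = ½mv²:
  m (mass): kg
  v (speed): m/s  → to the power 2, contributes m²/s²
  The factor ½ is dimensionless.

Multiplying the contributions: [kg] · [m²/s²]
Adding exponents of each base unit: kg: 1, m: 2, s: -2
SI base units of kinetic energy: kg·m²/s²

Answer: kg·m²/s²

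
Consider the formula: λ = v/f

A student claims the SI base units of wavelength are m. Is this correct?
Units of each symbol in λ = v/f:
  v (wave speed): m/s
  f (frequency): 1/s  → in the denominator, contributes s

Multiplying the contributions: [m/s] · [s]
Adding exponents of each base unit: m: 1
SI base units of wavelength: m

The claimed units m match the derived units, so the claim is correct.

Answer: Yes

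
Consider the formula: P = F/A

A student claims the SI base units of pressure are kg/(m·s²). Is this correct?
Units of each symbol in P = F/A:
  F (force): kg·m/s²
  A (area): m²  → in the denominator, contributes 1/m²

Multiplying the contributions: [kg·m/s²] · [1/m²]
Adding exponents of each base unit: kg: 1, m: -1, s: -2
SI base units of pressure: kg/(m·s²)

The claimed units kg/(m·s²) match the derived units, so the claim is correct.

Answer: Yes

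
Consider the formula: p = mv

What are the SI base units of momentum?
Units of each symbol in p = mv:
  m (mass): kg
  v (velocity): m/s

Multiplying the contributions: [kg] · [m/s]
Adding exponents of each base unit: kg: 1, m: 1, s: -1
SI base units of momentum: kg·m/s

Answer: kg·m/s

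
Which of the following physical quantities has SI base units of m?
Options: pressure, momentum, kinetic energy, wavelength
Checking the SI base units of each option:
  pressure (P = F/A): kg/(m·s²)  ✗
  momentum (p = mv): kg·m/s  ✗
  kinetic energy (E = ½mv²): kg·m²/s²  ✗
  wavelength (λ = v/f): m  ✓ matches

Only wavelength has units m.

Answer: wavelength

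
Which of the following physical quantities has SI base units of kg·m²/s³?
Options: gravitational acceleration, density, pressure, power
Checking the SI base units of each option:
  gravitational acceleration (g = GM/r²): m/s²  ✗
  density (ρ = m/V): kg/m³  ✗
  pressure (P = F/A): kg/(m·s²)  ✗
  power (P = W/t): kg·m²/s³  ✓ matches

Only power has units kg·m²/s³.

Answer: power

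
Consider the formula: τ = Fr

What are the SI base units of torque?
Units of each symbol in τ = Fr:
  F (force): kg·m/s²
  r (lever arm): m

Multiplying the contributions: [kg·m/s²] · [m]
Adding exponents of each base unit: kg: 1, m: 2, s: -2
SI base units of torque: kg·m²/s²

Answer: kg·m²/s²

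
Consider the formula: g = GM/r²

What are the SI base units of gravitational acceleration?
Units of each symbol in g = GM/r²:
  G (gravitational constant): m³/(kg·s²)
  M (mass): kg
  r (distance): m  → to the power 2 in the denominator, contributes 1/m²

Multiplying the contributions: [m³/(kg·s²)] · [kg] · [1/m²]
Adding exponents of each base unit: m: 1, s: -2
SI base units of gravitational acceleration: m/s²

Answer: m/s²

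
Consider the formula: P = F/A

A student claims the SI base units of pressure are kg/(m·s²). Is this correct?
Units of each symbol in P = F/A:
  F (force): kg·m/s²
  A (area): m²  → in the denominator, contributes 1/m²

Multiplying the contributions: [kg·m/s²] · [1/m²]
Adding exponents of each base unit: kg: 1, m: -1, s: -2
SI base units of pressure: kg/(m·s²)

The claimed units kg/(m·s²) match the derived units, so the claim is correct.

Answer: Yes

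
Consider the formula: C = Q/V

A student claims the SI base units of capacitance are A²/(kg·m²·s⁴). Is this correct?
Units of each symbol in C = Q/V:
  Q (charge, in coulombs): s·A
  V (voltage, in volts): kg·m²/(s³·A)  → in the denominator, contributes s³·A/(kg·m²)

Multiplying the contributions: [s·A] · [s³·A/(kg·m²)]
Adding exponents of each base unit: kg: -1, m: -2, s: 4, A: 2
SI base units of capacitance: s⁴·A²/(kg·m²)

The claimed units A²/(kg·m²·s⁴) (exponents kg: -1, m: -2, s: -4, A: 2) do not match the derived units s⁴·A²/(kg·m²) (exponents kg: -1, m: -2, s: 4, A: 2), so the claim is incorrect.

Answer: No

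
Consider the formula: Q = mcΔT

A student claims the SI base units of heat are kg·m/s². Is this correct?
Units of each symbol in Q = mcΔT:
  m (mass): kg
  c (specific heat capacity, in J/(kg·K)): m²/(s²·K)
  ΔT (temperature change): K

Multiplying the contributions: [kg] · [m²/(s²·K)] · [K]
Adding exponents of each base unit: kg: 1, m: 2, s: -2
SI base units of heat: kg·m²/s²

The claimed units kg·m/s² (exponents kg: 1, m: 1, s: -2) do not match the derived units kg·m²/s² (exponents kg: 1, m: 2, s: -2), so the claim is incorrect.

Answer: No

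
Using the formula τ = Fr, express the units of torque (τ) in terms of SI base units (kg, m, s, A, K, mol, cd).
Units of each symbol in τ = Fr:
  F (force): kg·m/s²
  r (lever arm): m

Multiplying the contributions: [kg·m/s²] · [m]
Adding exponents of each base unit: kg: 1, m: 2, s: -2
SI base units of torque: kg·m²/s²

Answer: kg·m²/s²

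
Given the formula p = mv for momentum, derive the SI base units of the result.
Units of each symbol in p = mv:
  m (mass): kg
  v (velocity): m/s

Multiplying the contributions: [kg] · [m/s]
Adding exponents of each base unit: kg: 1, m: 1, s: -1
SI base units of momentum: kg·m/s

Answer: kg·m/s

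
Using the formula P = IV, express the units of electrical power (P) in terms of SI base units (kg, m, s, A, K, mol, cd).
Units of each symbol in P = IV:
  I (current): A
  V (voltage, in volts): kg·m²/(s³·A)

Multiplying the contributions: [A] · [kg·m²/(s³·A)]
Adding exponents of each base unit: kg: 1, m: 2, s: -3
SI base units of electrical power: kg·m²/s³

Answer: kg·m²/s³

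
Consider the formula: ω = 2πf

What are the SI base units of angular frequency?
Units of each symbol in ω = 2πf:
  f (frequency): 1/s
  The factor 2π is dimensionless.

Multiplying the contributions: [1/s]
Adding exponents of each base unit: s: -1
SI base units of angular frequency: 1/s

Answer: 1/s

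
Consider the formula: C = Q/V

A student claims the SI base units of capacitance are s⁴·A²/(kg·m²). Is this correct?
Units of each symbol in C = Q/V:
  Q (charge, in coulombs): s·A
  V (voltage, in volts): kg·m²/(s³·A)  → in the denominator, contributes s³·A/(kg·m²)

Multiplying the contributions: [s·A] · [s³·A/(kg·m²)]
Adding exponents of each base unit: kg: -1, m: -2, s: 4, A: 2
SI base units of capacitance: s⁴·A²/(kg·m²)

The claimed units s⁴·A²/(kg·m²) match the derived units, so the claim is correct.

Answer: Yes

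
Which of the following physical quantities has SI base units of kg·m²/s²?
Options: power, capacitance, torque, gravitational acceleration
Checking the SI base units of each option:
  power (P = W/t): kg·m²/s³  ✗
  capacitance (C = Q/V): s⁴·A²/(kg·m²)  ✗
  torque (τ = Fr): kg·m²/s²  ✓ matches
  gravitational acceleration (g = GM/r²): m/s²  ✗

Only torque has units kg·m²/s².

Answer: torque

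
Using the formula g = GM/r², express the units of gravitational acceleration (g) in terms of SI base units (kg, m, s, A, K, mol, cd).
Units of each symbol in g = GM/r²:
  G (gravitational constant): m³/(kg·s²)
  M (mass): kg
  r (distance): m  → to the power 2 in the denominator, contributes 1/m²

Multiplying the contributions: [m³/(kg·s²)] · [kg] · [1/m²]
Adding exponents of each base unit: m: 1, s: -2
SI base units of gravitational acceleration: m/s²

Answer: m/s²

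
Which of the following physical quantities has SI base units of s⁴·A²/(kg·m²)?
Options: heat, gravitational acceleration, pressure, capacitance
Checking the SI base units of each option:
  heat (Q = mcΔT): kg·m²/s²  ✗
  gravitational acceleration (g = GM/r²): m/s²  ✗
  pressure (P = F/A): kg/(m·s²)  ✗
  capacitance (C = Q/V): s⁴·A²/(kg·m²)  ✓ matches

Only capacitance has units s⁴·A²/(kg·m²).

Answer: capacitance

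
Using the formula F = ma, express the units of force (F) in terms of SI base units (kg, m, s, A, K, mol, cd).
Units of each symbol in F = ma:
  m (mass): kg
  a (acceleration): m/s²

Multiplying the contributions: [kg] · [m/s²]
Adding exponents of each base unit: kg: 1, m: 1, s: -2
SI base units of force: kg·m/s²

Answer: kg·m/s²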